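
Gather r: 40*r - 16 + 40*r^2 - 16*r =40*r^2 + 24*r - 16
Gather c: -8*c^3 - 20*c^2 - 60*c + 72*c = -8*c^3 - 20*c^2 + 12*c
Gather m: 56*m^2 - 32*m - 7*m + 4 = 56*m^2 - 39*m + 4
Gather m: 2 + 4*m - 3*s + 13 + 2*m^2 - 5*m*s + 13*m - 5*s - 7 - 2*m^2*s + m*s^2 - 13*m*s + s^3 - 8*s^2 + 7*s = m^2*(2 - 2*s) + m*(s^2 - 18*s + 17) + s^3 - 8*s^2 - s + 8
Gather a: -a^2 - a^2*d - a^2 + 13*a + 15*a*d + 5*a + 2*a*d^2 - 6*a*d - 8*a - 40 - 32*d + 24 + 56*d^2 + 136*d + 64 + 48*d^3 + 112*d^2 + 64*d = a^2*(-d - 2) + a*(2*d^2 + 9*d + 10) + 48*d^3 + 168*d^2 + 168*d + 48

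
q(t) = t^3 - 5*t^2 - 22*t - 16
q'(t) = 3*t^2 - 10*t - 22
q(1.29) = -50.55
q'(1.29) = -29.91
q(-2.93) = -19.62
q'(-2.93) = 33.05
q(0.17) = -19.88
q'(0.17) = -23.61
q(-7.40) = -532.22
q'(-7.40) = 216.28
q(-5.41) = -201.66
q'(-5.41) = 119.90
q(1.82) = -66.57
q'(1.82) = -30.26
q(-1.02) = 0.18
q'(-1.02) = -8.68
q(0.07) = -17.56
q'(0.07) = -22.69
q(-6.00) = -280.00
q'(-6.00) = 146.00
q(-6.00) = -280.00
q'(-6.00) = 146.00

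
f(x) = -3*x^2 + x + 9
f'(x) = 1 - 6*x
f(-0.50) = 7.75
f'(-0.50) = 4.00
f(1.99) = -0.89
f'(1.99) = -10.94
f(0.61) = 8.49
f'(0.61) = -2.66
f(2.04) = -1.44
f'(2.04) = -11.24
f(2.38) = -5.61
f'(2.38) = -13.28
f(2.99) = -14.83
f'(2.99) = -16.94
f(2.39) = -5.75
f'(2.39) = -13.34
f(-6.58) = -127.47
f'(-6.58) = 40.48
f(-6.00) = -105.00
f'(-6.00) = 37.00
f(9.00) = -225.00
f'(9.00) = -53.00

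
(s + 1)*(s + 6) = s^2 + 7*s + 6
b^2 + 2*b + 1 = (b + 1)^2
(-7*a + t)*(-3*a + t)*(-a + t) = -21*a^3 + 31*a^2*t - 11*a*t^2 + t^3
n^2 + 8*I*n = n*(n + 8*I)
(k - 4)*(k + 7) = k^2 + 3*k - 28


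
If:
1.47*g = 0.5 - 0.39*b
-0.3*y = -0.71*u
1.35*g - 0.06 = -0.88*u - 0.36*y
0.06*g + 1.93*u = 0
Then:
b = 1.11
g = 0.05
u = -0.00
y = -0.00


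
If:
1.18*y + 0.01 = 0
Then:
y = -0.01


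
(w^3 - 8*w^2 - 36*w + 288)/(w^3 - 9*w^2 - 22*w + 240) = (w + 6)/(w + 5)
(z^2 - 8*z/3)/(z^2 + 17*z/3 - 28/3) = z*(3*z - 8)/(3*z^2 + 17*z - 28)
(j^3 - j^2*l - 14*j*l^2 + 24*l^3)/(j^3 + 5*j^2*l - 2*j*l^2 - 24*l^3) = (j - 3*l)/(j + 3*l)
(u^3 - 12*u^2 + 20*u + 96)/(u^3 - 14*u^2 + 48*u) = (u + 2)/u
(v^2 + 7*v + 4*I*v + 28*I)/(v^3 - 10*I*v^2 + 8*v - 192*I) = (v + 7)/(v^2 - 14*I*v - 48)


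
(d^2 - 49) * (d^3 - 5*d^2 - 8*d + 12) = d^5 - 5*d^4 - 57*d^3 + 257*d^2 + 392*d - 588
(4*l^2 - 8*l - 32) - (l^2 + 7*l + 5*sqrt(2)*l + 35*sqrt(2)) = 3*l^2 - 15*l - 5*sqrt(2)*l - 35*sqrt(2) - 32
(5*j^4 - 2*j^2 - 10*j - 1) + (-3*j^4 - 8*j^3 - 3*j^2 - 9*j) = 2*j^4 - 8*j^3 - 5*j^2 - 19*j - 1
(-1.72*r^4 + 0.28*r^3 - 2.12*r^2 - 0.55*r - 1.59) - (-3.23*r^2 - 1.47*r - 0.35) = -1.72*r^4 + 0.28*r^3 + 1.11*r^2 + 0.92*r - 1.24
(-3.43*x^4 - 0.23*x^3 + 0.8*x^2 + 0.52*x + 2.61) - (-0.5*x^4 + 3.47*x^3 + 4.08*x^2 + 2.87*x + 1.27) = -2.93*x^4 - 3.7*x^3 - 3.28*x^2 - 2.35*x + 1.34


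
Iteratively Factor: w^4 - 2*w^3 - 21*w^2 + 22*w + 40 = (w + 1)*(w^3 - 3*w^2 - 18*w + 40) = (w + 1)*(w + 4)*(w^2 - 7*w + 10) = (w - 5)*(w + 1)*(w + 4)*(w - 2)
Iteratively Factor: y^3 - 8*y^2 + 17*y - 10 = (y - 5)*(y^2 - 3*y + 2) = (y - 5)*(y - 1)*(y - 2)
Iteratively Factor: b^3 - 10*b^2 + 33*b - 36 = (b - 4)*(b^2 - 6*b + 9) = (b - 4)*(b - 3)*(b - 3)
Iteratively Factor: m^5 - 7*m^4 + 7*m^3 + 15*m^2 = (m - 5)*(m^4 - 2*m^3 - 3*m^2) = m*(m - 5)*(m^3 - 2*m^2 - 3*m) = m^2*(m - 5)*(m^2 - 2*m - 3) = m^2*(m - 5)*(m + 1)*(m - 3)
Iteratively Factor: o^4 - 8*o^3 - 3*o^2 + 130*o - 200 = (o + 4)*(o^3 - 12*o^2 + 45*o - 50) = (o - 2)*(o + 4)*(o^2 - 10*o + 25) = (o - 5)*(o - 2)*(o + 4)*(o - 5)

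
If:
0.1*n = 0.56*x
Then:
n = 5.6*x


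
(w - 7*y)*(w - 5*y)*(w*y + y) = w^3*y - 12*w^2*y^2 + w^2*y + 35*w*y^3 - 12*w*y^2 + 35*y^3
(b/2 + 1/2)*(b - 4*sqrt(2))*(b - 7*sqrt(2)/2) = b^3/2 - 15*sqrt(2)*b^2/4 + b^2/2 - 15*sqrt(2)*b/4 + 14*b + 14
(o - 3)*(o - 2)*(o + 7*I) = o^3 - 5*o^2 + 7*I*o^2 + 6*o - 35*I*o + 42*I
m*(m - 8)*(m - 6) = m^3 - 14*m^2 + 48*m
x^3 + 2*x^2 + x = x*(x + 1)^2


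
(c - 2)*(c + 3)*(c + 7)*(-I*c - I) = -I*c^4 - 9*I*c^3 - 9*I*c^2 + 41*I*c + 42*I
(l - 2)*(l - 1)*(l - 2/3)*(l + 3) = l^4 - 2*l^3/3 - 7*l^2 + 32*l/3 - 4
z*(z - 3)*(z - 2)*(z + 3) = z^4 - 2*z^3 - 9*z^2 + 18*z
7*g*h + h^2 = h*(7*g + h)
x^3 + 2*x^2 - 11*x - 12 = (x - 3)*(x + 1)*(x + 4)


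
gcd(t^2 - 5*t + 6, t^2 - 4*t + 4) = t - 2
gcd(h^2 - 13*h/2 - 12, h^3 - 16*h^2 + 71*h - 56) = h - 8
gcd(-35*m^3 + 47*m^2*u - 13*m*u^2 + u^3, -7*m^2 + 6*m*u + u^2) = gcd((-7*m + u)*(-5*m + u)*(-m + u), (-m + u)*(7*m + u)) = -m + u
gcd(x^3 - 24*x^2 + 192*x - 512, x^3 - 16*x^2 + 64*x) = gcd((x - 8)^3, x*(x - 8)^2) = x^2 - 16*x + 64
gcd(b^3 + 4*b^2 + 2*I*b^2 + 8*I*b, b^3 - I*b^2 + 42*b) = b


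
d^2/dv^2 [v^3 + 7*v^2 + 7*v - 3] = 6*v + 14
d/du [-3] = 0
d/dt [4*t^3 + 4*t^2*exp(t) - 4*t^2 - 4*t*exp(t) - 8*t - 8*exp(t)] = 4*t^2*exp(t) + 12*t^2 + 4*t*exp(t) - 8*t - 12*exp(t) - 8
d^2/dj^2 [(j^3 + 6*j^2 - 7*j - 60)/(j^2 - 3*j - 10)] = 60*(j^3 + 3*j^2 + 21*j - 11)/(j^6 - 9*j^5 - 3*j^4 + 153*j^3 + 30*j^2 - 900*j - 1000)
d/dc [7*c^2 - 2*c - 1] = 14*c - 2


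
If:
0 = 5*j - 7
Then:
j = 7/5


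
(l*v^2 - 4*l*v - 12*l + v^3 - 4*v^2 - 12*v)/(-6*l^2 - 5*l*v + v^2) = (v^2 - 4*v - 12)/(-6*l + v)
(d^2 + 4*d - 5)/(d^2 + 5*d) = (d - 1)/d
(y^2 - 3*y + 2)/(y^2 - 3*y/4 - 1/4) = 4*(y - 2)/(4*y + 1)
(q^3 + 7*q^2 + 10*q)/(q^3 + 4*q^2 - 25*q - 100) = q*(q + 2)/(q^2 - q - 20)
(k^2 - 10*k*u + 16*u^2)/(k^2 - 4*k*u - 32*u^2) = (k - 2*u)/(k + 4*u)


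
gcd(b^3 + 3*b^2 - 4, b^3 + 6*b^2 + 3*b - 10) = b^2 + b - 2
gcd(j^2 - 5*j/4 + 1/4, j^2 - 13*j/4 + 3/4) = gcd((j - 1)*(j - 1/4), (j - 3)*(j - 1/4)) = j - 1/4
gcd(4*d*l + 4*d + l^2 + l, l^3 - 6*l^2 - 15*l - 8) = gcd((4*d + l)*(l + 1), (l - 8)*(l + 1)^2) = l + 1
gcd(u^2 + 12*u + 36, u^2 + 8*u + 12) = u + 6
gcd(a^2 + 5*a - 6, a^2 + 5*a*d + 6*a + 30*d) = a + 6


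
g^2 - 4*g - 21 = (g - 7)*(g + 3)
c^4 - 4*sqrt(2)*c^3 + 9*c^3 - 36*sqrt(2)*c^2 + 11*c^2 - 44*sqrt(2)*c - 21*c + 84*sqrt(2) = (c - 1)*(c + 3)*(c + 7)*(c - 4*sqrt(2))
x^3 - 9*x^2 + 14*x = x*(x - 7)*(x - 2)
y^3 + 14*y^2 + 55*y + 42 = (y + 1)*(y + 6)*(y + 7)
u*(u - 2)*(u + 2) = u^3 - 4*u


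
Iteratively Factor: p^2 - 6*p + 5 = (p - 1)*(p - 5)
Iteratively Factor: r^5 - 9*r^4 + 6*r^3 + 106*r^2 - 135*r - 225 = (r + 1)*(r^4 - 10*r^3 + 16*r^2 + 90*r - 225) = (r - 3)*(r + 1)*(r^3 - 7*r^2 - 5*r + 75) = (r - 5)*(r - 3)*(r + 1)*(r^2 - 2*r - 15) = (r - 5)*(r - 3)*(r + 1)*(r + 3)*(r - 5)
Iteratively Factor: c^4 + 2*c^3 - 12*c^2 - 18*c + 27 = (c + 3)*(c^3 - c^2 - 9*c + 9) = (c - 1)*(c + 3)*(c^2 - 9) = (c - 1)*(c + 3)^2*(c - 3)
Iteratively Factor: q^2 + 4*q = (q + 4)*(q)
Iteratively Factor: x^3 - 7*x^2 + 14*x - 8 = (x - 2)*(x^2 - 5*x + 4) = (x - 4)*(x - 2)*(x - 1)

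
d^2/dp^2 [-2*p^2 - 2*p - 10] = -4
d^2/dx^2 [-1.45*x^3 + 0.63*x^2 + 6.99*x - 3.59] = 1.26 - 8.7*x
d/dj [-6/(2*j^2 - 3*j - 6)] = 6*(4*j - 3)/(-2*j^2 + 3*j + 6)^2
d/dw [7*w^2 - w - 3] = 14*w - 1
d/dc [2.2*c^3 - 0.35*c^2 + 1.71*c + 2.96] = 6.6*c^2 - 0.7*c + 1.71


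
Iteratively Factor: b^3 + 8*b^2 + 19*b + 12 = (b + 1)*(b^2 + 7*b + 12) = (b + 1)*(b + 4)*(b + 3)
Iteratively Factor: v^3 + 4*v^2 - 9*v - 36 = (v + 3)*(v^2 + v - 12) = (v - 3)*(v + 3)*(v + 4)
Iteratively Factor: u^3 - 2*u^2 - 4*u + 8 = (u + 2)*(u^2 - 4*u + 4) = (u - 2)*(u + 2)*(u - 2)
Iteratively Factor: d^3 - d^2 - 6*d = (d)*(d^2 - d - 6) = d*(d - 3)*(d + 2)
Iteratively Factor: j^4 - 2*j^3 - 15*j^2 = (j)*(j^3 - 2*j^2 - 15*j) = j*(j + 3)*(j^2 - 5*j) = j^2*(j + 3)*(j - 5)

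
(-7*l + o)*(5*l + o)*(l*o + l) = -35*l^3*o - 35*l^3 - 2*l^2*o^2 - 2*l^2*o + l*o^3 + l*o^2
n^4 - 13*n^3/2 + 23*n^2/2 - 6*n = n*(n - 4)*(n - 3/2)*(n - 1)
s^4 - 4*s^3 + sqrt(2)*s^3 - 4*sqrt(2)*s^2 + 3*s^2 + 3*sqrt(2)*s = s*(s - 3)*(s - 1)*(s + sqrt(2))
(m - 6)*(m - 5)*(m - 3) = m^3 - 14*m^2 + 63*m - 90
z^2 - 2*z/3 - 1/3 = (z - 1)*(z + 1/3)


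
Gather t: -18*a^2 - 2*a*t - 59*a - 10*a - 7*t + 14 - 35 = -18*a^2 - 69*a + t*(-2*a - 7) - 21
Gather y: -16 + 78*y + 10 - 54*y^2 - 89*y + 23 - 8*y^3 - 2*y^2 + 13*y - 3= -8*y^3 - 56*y^2 + 2*y + 14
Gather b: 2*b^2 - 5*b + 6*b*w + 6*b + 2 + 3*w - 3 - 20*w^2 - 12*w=2*b^2 + b*(6*w + 1) - 20*w^2 - 9*w - 1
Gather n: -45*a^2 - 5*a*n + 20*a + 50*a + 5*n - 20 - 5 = -45*a^2 + 70*a + n*(5 - 5*a) - 25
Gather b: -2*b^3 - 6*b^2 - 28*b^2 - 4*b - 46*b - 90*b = -2*b^3 - 34*b^2 - 140*b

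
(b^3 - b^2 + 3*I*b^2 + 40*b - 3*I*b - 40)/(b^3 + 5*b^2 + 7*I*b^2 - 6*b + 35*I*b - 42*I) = (b^2 + 3*I*b + 40)/(b^2 + b*(6 + 7*I) + 42*I)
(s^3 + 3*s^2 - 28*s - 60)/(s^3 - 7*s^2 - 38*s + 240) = (s + 2)/(s - 8)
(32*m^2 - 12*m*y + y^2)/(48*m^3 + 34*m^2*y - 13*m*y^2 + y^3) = (-4*m + y)/(-6*m^2 - 5*m*y + y^2)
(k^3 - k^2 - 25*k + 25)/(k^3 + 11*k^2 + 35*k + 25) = (k^2 - 6*k + 5)/(k^2 + 6*k + 5)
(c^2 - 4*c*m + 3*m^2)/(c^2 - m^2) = (c - 3*m)/(c + m)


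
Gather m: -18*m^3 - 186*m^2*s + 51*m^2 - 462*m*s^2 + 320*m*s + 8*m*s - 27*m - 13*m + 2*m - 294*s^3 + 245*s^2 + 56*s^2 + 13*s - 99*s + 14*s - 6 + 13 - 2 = -18*m^3 + m^2*(51 - 186*s) + m*(-462*s^2 + 328*s - 38) - 294*s^3 + 301*s^2 - 72*s + 5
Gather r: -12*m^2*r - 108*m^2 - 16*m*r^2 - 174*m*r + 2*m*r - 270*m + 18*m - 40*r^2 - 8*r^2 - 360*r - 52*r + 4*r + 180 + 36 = -108*m^2 - 252*m + r^2*(-16*m - 48) + r*(-12*m^2 - 172*m - 408) + 216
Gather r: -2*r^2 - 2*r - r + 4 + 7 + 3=-2*r^2 - 3*r + 14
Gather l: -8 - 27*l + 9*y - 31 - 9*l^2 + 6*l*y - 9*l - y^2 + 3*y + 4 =-9*l^2 + l*(6*y - 36) - y^2 + 12*y - 35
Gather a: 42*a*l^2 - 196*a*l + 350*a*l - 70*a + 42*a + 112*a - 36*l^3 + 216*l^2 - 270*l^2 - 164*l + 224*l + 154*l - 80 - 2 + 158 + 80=a*(42*l^2 + 154*l + 84) - 36*l^3 - 54*l^2 + 214*l + 156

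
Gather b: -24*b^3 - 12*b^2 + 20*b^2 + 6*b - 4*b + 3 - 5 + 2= -24*b^3 + 8*b^2 + 2*b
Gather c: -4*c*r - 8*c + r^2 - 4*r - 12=c*(-4*r - 8) + r^2 - 4*r - 12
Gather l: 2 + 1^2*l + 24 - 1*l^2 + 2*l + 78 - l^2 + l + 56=-2*l^2 + 4*l + 160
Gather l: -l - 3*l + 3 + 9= 12 - 4*l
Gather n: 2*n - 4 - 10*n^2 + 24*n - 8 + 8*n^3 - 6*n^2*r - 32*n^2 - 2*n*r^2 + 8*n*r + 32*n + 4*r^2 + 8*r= 8*n^3 + n^2*(-6*r - 42) + n*(-2*r^2 + 8*r + 58) + 4*r^2 + 8*r - 12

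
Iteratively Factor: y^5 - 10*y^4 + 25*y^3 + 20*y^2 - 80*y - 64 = (y - 4)*(y^4 - 6*y^3 + y^2 + 24*y + 16) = (y - 4)*(y + 1)*(y^3 - 7*y^2 + 8*y + 16) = (y - 4)^2*(y + 1)*(y^2 - 3*y - 4) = (y - 4)^3*(y + 1)*(y + 1)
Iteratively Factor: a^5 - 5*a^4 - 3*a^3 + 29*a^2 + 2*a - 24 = (a + 1)*(a^4 - 6*a^3 + 3*a^2 + 26*a - 24) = (a + 1)*(a + 2)*(a^3 - 8*a^2 + 19*a - 12) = (a - 1)*(a + 1)*(a + 2)*(a^2 - 7*a + 12) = (a - 3)*(a - 1)*(a + 1)*(a + 2)*(a - 4)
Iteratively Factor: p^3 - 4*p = (p)*(p^2 - 4) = p*(p + 2)*(p - 2)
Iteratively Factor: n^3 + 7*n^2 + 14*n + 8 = (n + 4)*(n^2 + 3*n + 2) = (n + 1)*(n + 4)*(n + 2)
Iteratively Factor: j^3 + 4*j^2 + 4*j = (j + 2)*(j^2 + 2*j) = j*(j + 2)*(j + 2)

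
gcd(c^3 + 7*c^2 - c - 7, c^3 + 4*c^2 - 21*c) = c + 7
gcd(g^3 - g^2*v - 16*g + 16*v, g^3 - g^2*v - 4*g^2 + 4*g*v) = -g^2 + g*v + 4*g - 4*v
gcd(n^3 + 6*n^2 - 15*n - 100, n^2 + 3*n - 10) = n + 5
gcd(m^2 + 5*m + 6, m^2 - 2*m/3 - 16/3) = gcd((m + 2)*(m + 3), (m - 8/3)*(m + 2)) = m + 2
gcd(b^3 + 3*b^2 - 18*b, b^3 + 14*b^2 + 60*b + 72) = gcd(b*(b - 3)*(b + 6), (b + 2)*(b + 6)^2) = b + 6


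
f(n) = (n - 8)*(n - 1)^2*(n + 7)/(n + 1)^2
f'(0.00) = 223.00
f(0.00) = -56.00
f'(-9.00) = -27.03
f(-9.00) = 53.12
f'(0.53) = 29.53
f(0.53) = -5.31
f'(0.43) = 43.83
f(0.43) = -8.94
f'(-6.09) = -28.33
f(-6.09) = -24.88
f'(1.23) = -4.61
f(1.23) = -0.59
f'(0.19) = 107.68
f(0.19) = -26.02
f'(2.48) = -6.63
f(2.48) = -9.46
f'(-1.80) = -1171.10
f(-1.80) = -624.26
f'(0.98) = 0.58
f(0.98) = -0.01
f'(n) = (n - 8)*(n - 1)^2/(n + 1)^2 - 2*(n - 8)*(n - 1)^2*(n + 7)/(n + 1)^3 + (n - 8)*(n + 7)*(2*n - 2)/(n + 1)^2 + (n - 1)^2*(n + 7)/(n + 1)^2 = (2*n^4 + n^3 - 9*n^2 - 217*n + 223)/(n^3 + 3*n^2 + 3*n + 1)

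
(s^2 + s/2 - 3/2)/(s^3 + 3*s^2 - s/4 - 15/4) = 2/(2*s + 5)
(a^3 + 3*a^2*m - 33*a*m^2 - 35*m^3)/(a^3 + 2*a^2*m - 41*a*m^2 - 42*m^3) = (a - 5*m)/(a - 6*m)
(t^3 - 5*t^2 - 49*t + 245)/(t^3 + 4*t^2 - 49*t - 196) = (t - 5)/(t + 4)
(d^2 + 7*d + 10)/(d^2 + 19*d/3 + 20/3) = 3*(d + 2)/(3*d + 4)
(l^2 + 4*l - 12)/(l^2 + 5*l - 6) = (l - 2)/(l - 1)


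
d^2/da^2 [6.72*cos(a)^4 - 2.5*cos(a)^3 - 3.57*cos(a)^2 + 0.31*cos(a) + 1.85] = -107.52*cos(a)^4 + 22.5*cos(a)^3 + 94.92*cos(a)^2 - 15.31*cos(a) - 7.14000000000001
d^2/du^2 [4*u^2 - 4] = 8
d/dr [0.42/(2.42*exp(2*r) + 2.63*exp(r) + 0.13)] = (-2.0328*exp(r) - 1.1046)*exp(r)/(2.42*exp(2*r) + 2.63*exp(r) + 0.13)^2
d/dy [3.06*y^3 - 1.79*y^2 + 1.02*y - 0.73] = 9.18*y^2 - 3.58*y + 1.02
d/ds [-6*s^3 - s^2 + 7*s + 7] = -18*s^2 - 2*s + 7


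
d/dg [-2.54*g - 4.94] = -2.54000000000000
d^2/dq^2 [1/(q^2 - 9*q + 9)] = 2*(-q^2 + 9*q + (2*q - 9)^2 - 9)/(q^2 - 9*q + 9)^3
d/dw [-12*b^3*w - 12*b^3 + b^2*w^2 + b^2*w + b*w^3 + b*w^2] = b*(-12*b^2 + 2*b*w + b + 3*w^2 + 2*w)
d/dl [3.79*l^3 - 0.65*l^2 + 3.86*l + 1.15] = 11.37*l^2 - 1.3*l + 3.86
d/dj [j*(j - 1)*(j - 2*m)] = 3*j^2 - 4*j*m - 2*j + 2*m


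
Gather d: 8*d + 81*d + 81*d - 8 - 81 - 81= 170*d - 170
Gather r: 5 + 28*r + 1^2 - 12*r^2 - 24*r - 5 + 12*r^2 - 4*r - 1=0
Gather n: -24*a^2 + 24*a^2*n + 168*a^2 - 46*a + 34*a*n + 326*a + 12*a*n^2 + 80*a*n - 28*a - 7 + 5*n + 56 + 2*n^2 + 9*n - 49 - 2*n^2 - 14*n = 144*a^2 + 12*a*n^2 + 252*a + n*(24*a^2 + 114*a)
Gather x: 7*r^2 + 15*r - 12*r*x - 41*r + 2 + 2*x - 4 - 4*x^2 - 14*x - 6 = 7*r^2 - 26*r - 4*x^2 + x*(-12*r - 12) - 8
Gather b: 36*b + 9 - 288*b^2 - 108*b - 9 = -288*b^2 - 72*b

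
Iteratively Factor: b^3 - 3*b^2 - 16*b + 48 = (b - 3)*(b^2 - 16) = (b - 4)*(b - 3)*(b + 4)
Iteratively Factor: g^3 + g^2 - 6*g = (g - 2)*(g^2 + 3*g) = (g - 2)*(g + 3)*(g)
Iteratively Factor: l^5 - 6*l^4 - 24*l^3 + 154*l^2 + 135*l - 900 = (l - 3)*(l^4 - 3*l^3 - 33*l^2 + 55*l + 300) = (l - 5)*(l - 3)*(l^3 + 2*l^2 - 23*l - 60) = (l - 5)*(l - 3)*(l + 3)*(l^2 - l - 20) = (l - 5)^2*(l - 3)*(l + 3)*(l + 4)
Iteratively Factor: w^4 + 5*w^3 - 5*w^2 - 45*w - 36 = (w + 1)*(w^3 + 4*w^2 - 9*w - 36) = (w + 1)*(w + 4)*(w^2 - 9) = (w + 1)*(w + 3)*(w + 4)*(w - 3)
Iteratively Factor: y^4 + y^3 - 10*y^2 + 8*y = (y)*(y^3 + y^2 - 10*y + 8) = y*(y - 1)*(y^2 + 2*y - 8) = y*(y - 1)*(y + 4)*(y - 2)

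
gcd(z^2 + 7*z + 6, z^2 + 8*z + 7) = z + 1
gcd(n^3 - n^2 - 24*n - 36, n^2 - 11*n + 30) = n - 6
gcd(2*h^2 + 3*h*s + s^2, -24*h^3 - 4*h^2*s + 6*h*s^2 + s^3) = 2*h + s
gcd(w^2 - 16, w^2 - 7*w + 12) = w - 4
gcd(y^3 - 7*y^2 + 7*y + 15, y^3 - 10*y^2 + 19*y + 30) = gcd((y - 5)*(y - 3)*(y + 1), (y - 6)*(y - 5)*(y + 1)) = y^2 - 4*y - 5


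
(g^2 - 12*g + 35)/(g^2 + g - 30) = (g - 7)/(g + 6)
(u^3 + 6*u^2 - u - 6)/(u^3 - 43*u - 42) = (u - 1)/(u - 7)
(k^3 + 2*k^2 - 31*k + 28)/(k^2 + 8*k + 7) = (k^2 - 5*k + 4)/(k + 1)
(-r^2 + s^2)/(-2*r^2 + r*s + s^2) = (r + s)/(2*r + s)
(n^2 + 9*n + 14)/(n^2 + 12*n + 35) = (n + 2)/(n + 5)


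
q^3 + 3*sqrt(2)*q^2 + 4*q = q*(q + sqrt(2))*(q + 2*sqrt(2))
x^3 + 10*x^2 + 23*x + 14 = (x + 1)*(x + 2)*(x + 7)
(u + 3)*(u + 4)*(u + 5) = u^3 + 12*u^2 + 47*u + 60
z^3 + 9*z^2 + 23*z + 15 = (z + 1)*(z + 3)*(z + 5)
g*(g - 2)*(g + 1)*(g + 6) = g^4 + 5*g^3 - 8*g^2 - 12*g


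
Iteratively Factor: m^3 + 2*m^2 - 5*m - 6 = (m + 1)*(m^2 + m - 6) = (m - 2)*(m + 1)*(m + 3)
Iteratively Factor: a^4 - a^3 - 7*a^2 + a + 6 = (a - 3)*(a^3 + 2*a^2 - a - 2) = (a - 3)*(a + 2)*(a^2 - 1) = (a - 3)*(a + 1)*(a + 2)*(a - 1)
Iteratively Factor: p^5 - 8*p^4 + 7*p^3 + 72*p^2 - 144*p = (p - 4)*(p^4 - 4*p^3 - 9*p^2 + 36*p) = (p - 4)*(p + 3)*(p^3 - 7*p^2 + 12*p) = (p - 4)*(p - 3)*(p + 3)*(p^2 - 4*p) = (p - 4)^2*(p - 3)*(p + 3)*(p)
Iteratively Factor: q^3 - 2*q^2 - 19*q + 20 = (q - 5)*(q^2 + 3*q - 4) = (q - 5)*(q + 4)*(q - 1)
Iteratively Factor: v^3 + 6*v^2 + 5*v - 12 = (v + 4)*(v^2 + 2*v - 3) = (v + 3)*(v + 4)*(v - 1)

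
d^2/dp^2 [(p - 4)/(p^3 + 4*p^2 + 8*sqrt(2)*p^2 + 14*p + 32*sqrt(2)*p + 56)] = 2*((p - 4)*(3*p^2 + 8*p + 16*sqrt(2)*p + 14 + 32*sqrt(2))^2 - (3*p^2 + 8*p + 16*sqrt(2)*p + (p - 4)*(3*p + 4 + 8*sqrt(2)) + 14 + 32*sqrt(2))*(p^3 + 4*p^2 + 8*sqrt(2)*p^2 + 14*p + 32*sqrt(2)*p + 56))/(p^3 + 4*p^2 + 8*sqrt(2)*p^2 + 14*p + 32*sqrt(2)*p + 56)^3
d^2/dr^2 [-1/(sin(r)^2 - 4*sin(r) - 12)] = 2*(2*sin(r)^4 - 6*sin(r)^3 + 29*sin(r)^2 - 12*sin(r) - 28)/((sin(r) - 6)^3*(sin(r) + 2)^3)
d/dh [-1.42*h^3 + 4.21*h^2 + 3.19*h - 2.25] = -4.26*h^2 + 8.42*h + 3.19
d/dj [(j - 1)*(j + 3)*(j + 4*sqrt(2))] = 3*j^2 + 4*j + 8*sqrt(2)*j - 3 + 8*sqrt(2)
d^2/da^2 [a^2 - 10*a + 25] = 2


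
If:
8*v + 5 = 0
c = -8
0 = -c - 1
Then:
No Solution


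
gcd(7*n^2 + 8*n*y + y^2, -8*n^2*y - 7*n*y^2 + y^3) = n + y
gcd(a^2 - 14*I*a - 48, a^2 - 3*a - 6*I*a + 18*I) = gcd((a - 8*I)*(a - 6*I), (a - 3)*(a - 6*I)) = a - 6*I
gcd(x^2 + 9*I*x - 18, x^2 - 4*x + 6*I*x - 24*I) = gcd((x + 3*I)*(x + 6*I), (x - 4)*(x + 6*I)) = x + 6*I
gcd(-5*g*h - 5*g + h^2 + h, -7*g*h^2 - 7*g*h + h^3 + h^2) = h + 1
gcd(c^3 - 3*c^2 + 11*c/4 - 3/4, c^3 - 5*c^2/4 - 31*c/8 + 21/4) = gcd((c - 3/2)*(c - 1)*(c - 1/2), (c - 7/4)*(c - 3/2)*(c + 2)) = c - 3/2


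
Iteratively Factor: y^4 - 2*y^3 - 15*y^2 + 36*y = (y - 3)*(y^3 + y^2 - 12*y) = (y - 3)^2*(y^2 + 4*y) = (y - 3)^2*(y + 4)*(y)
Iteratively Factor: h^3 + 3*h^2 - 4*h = (h + 4)*(h^2 - h) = h*(h + 4)*(h - 1)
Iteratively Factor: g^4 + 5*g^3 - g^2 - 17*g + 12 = (g + 3)*(g^3 + 2*g^2 - 7*g + 4) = (g - 1)*(g + 3)*(g^2 + 3*g - 4) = (g - 1)*(g + 3)*(g + 4)*(g - 1)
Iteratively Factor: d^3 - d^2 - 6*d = (d + 2)*(d^2 - 3*d) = (d - 3)*(d + 2)*(d)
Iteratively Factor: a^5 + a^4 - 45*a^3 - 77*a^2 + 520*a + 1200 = (a - 5)*(a^4 + 6*a^3 - 15*a^2 - 152*a - 240) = (a - 5)*(a + 4)*(a^3 + 2*a^2 - 23*a - 60) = (a - 5)*(a + 3)*(a + 4)*(a^2 - a - 20) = (a - 5)^2*(a + 3)*(a + 4)*(a + 4)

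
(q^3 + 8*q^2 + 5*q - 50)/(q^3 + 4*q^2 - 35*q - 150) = (q - 2)/(q - 6)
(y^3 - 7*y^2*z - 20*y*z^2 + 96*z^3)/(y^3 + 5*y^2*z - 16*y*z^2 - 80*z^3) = (y^2 - 11*y*z + 24*z^2)/(y^2 + y*z - 20*z^2)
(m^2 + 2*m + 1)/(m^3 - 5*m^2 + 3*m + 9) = (m + 1)/(m^2 - 6*m + 9)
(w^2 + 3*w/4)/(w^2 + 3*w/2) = (4*w + 3)/(2*(2*w + 3))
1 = 1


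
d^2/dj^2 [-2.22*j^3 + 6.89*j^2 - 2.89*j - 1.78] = 13.78 - 13.32*j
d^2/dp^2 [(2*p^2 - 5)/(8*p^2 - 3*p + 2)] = 2*(48*p^3 - 1056*p^2 + 360*p + 43)/(512*p^6 - 576*p^5 + 600*p^4 - 315*p^3 + 150*p^2 - 36*p + 8)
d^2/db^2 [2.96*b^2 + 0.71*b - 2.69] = 5.92000000000000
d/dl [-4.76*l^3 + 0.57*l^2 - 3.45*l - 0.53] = -14.28*l^2 + 1.14*l - 3.45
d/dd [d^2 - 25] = 2*d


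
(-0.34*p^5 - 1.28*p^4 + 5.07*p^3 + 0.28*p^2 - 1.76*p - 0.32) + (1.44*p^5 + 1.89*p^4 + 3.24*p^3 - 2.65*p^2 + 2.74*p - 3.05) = 1.1*p^5 + 0.61*p^4 + 8.31*p^3 - 2.37*p^2 + 0.98*p - 3.37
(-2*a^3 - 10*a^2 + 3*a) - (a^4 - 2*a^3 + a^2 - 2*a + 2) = -a^4 - 11*a^2 + 5*a - 2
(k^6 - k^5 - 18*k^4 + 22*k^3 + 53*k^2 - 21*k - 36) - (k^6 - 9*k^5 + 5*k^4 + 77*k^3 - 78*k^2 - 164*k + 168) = 8*k^5 - 23*k^4 - 55*k^3 + 131*k^2 + 143*k - 204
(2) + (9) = 11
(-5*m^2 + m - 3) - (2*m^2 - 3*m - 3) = -7*m^2 + 4*m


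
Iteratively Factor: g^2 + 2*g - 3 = (g - 1)*(g + 3)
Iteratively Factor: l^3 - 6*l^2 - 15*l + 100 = (l + 4)*(l^2 - 10*l + 25) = (l - 5)*(l + 4)*(l - 5)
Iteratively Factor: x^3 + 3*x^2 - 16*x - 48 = (x + 3)*(x^2 - 16) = (x + 3)*(x + 4)*(x - 4)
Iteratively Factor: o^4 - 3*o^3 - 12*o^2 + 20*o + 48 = (o - 4)*(o^3 + o^2 - 8*o - 12) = (o - 4)*(o + 2)*(o^2 - o - 6) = (o - 4)*(o + 2)^2*(o - 3)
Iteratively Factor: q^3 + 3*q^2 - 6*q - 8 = (q + 4)*(q^2 - q - 2) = (q - 2)*(q + 4)*(q + 1)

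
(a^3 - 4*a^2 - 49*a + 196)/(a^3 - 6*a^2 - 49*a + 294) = (a - 4)/(a - 6)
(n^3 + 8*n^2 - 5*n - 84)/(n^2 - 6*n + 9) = (n^2 + 11*n + 28)/(n - 3)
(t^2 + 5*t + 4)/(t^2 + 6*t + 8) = (t + 1)/(t + 2)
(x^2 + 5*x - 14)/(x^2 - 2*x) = (x + 7)/x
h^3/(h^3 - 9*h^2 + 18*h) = h^2/(h^2 - 9*h + 18)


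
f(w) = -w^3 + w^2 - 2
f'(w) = -3*w^2 + 2*w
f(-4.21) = 90.34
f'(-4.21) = -61.59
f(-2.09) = 11.50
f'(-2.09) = -17.28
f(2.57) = -12.37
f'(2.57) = -14.67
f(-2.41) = 17.81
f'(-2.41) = -22.24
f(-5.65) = 210.28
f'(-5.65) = -107.07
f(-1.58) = 4.44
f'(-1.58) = -10.65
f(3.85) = -44.24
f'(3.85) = -36.77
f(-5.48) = 192.60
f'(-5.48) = -101.05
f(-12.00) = 1870.00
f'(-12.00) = -456.00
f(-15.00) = 3598.00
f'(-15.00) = -705.00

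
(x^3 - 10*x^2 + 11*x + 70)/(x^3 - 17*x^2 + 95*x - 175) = (x + 2)/(x - 5)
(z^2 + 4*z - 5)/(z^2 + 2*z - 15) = (z - 1)/(z - 3)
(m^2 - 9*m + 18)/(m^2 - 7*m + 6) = (m - 3)/(m - 1)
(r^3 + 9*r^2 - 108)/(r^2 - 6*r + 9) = (r^2 + 12*r + 36)/(r - 3)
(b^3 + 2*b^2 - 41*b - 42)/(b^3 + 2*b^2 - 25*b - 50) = (b^3 + 2*b^2 - 41*b - 42)/(b^3 + 2*b^2 - 25*b - 50)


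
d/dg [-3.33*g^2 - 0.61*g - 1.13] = -6.66*g - 0.61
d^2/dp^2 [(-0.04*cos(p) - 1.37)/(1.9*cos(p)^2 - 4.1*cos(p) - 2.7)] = (-0.291557000043528*(1 - cos(p)^2)^2 - 0.00209515242088768*cos(p)^5 + 0.450871287416027*cos(p)^3 - 0.888174866876569*cos(p)^2 - 0.695409236662266*cos(p) + 1.15094673611816)/(-0.463414634146341*cos(p)^2 + 1.0*cos(p) + 0.658536585365854)^3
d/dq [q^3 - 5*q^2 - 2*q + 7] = 3*q^2 - 10*q - 2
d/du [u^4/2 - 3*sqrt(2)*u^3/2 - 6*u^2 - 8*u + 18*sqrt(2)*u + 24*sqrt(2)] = 2*u^3 - 9*sqrt(2)*u^2/2 - 12*u - 8 + 18*sqrt(2)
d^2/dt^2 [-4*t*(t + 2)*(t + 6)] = -24*t - 64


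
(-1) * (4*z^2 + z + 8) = -4*z^2 - z - 8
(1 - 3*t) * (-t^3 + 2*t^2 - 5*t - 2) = 3*t^4 - 7*t^3 + 17*t^2 + t - 2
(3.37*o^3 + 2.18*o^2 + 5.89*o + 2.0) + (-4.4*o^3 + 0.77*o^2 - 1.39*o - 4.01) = -1.03*o^3 + 2.95*o^2 + 4.5*o - 2.01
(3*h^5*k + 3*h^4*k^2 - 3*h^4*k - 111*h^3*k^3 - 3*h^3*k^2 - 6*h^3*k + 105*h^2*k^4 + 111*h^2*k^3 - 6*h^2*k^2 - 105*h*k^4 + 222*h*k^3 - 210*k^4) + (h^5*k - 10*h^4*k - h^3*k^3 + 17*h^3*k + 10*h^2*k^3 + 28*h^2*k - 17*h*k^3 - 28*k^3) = 4*h^5*k + 3*h^4*k^2 - 13*h^4*k - 112*h^3*k^3 - 3*h^3*k^2 + 11*h^3*k + 105*h^2*k^4 + 121*h^2*k^3 - 6*h^2*k^2 + 28*h^2*k - 105*h*k^4 + 205*h*k^3 - 210*k^4 - 28*k^3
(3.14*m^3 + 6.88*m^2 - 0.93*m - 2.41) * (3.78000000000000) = 11.8692*m^3 + 26.0064*m^2 - 3.5154*m - 9.1098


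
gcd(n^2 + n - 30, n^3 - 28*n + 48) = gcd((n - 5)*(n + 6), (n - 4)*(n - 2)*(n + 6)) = n + 6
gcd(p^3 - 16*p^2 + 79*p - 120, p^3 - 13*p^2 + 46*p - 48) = p^2 - 11*p + 24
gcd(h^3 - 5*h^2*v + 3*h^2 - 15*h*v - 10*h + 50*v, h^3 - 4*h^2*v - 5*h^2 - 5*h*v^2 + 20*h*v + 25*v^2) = -h + 5*v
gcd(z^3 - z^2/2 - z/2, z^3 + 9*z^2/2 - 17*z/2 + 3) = z - 1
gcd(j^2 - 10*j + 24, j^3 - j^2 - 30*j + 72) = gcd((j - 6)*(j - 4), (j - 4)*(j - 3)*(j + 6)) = j - 4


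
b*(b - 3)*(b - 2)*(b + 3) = b^4 - 2*b^3 - 9*b^2 + 18*b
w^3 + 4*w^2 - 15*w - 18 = (w - 3)*(w + 1)*(w + 6)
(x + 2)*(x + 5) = x^2 + 7*x + 10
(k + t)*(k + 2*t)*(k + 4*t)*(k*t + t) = k^4*t + 7*k^3*t^2 + k^3*t + 14*k^2*t^3 + 7*k^2*t^2 + 8*k*t^4 + 14*k*t^3 + 8*t^4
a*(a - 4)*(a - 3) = a^3 - 7*a^2 + 12*a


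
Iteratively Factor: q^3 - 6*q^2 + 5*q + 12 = (q - 4)*(q^2 - 2*q - 3) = (q - 4)*(q - 3)*(q + 1)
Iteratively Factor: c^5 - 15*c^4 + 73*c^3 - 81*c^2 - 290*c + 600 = (c - 4)*(c^4 - 11*c^3 + 29*c^2 + 35*c - 150) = (c - 5)*(c - 4)*(c^3 - 6*c^2 - c + 30) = (c - 5)^2*(c - 4)*(c^2 - c - 6) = (c - 5)^2*(c - 4)*(c - 3)*(c + 2)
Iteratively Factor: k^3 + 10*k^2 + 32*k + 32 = (k + 2)*(k^2 + 8*k + 16) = (k + 2)*(k + 4)*(k + 4)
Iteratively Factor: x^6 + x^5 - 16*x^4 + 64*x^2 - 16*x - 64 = (x + 2)*(x^5 - x^4 - 14*x^3 + 28*x^2 + 8*x - 32) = (x - 2)*(x + 2)*(x^4 + x^3 - 12*x^2 + 4*x + 16) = (x - 2)*(x + 2)*(x + 4)*(x^3 - 3*x^2 + 4) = (x - 2)^2*(x + 2)*(x + 4)*(x^2 - x - 2) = (x - 2)^3*(x + 2)*(x + 4)*(x + 1)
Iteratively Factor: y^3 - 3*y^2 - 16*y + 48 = (y - 3)*(y^2 - 16) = (y - 4)*(y - 3)*(y + 4)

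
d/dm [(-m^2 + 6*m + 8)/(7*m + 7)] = (-m^2 - 2*m - 2)/(7*(m^2 + 2*m + 1))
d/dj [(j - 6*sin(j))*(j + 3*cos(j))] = -(j - 6*sin(j))*(3*sin(j) - 1) - (j + 3*cos(j))*(6*cos(j) - 1)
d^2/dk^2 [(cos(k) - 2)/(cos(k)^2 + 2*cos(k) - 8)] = (sin(k)^2 + 4*cos(k) + 1)/(cos(k) + 4)^3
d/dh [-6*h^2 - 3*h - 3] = -12*h - 3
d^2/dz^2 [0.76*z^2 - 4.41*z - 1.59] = 1.52000000000000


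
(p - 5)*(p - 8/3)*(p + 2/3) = p^3 - 7*p^2 + 74*p/9 + 80/9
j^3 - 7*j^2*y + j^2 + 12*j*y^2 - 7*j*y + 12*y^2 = (j + 1)*(j - 4*y)*(j - 3*y)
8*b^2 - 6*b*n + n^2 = (-4*b + n)*(-2*b + n)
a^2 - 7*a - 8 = (a - 8)*(a + 1)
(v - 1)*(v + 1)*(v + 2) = v^3 + 2*v^2 - v - 2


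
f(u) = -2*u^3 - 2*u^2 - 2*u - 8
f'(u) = -6*u^2 - 4*u - 2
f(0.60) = -10.35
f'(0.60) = -6.56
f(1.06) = -14.75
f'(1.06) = -12.98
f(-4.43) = 135.49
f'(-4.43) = -102.03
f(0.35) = -9.03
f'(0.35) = -4.14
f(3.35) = -112.34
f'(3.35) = -82.74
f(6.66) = -700.85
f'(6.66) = -294.77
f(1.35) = -19.27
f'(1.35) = -18.34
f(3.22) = -101.95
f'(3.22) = -77.09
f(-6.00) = 364.00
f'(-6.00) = -194.00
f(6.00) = -524.00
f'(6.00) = -242.00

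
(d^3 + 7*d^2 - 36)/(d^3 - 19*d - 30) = (d^2 + 4*d - 12)/(d^2 - 3*d - 10)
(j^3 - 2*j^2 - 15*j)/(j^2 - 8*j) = (j^2 - 2*j - 15)/(j - 8)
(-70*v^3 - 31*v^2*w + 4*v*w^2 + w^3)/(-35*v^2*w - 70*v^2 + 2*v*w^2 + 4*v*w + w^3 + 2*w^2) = (2*v + w)/(w + 2)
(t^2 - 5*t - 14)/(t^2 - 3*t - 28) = (t + 2)/(t + 4)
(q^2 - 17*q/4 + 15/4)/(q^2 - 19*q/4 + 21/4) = (4*q - 5)/(4*q - 7)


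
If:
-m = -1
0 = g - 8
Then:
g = 8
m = 1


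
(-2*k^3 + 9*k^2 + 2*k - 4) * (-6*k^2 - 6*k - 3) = 12*k^5 - 42*k^4 - 60*k^3 - 15*k^2 + 18*k + 12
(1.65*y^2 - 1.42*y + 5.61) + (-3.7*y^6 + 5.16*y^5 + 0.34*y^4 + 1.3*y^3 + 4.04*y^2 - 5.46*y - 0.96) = -3.7*y^6 + 5.16*y^5 + 0.34*y^4 + 1.3*y^3 + 5.69*y^2 - 6.88*y + 4.65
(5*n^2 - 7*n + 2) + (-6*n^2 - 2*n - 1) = -n^2 - 9*n + 1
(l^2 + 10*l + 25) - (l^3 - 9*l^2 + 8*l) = -l^3 + 10*l^2 + 2*l + 25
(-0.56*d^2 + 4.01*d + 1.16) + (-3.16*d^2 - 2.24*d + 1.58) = -3.72*d^2 + 1.77*d + 2.74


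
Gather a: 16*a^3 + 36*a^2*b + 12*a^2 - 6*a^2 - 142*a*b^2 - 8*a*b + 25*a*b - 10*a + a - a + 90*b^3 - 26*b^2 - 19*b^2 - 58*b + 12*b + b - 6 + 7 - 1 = 16*a^3 + a^2*(36*b + 6) + a*(-142*b^2 + 17*b - 10) + 90*b^3 - 45*b^2 - 45*b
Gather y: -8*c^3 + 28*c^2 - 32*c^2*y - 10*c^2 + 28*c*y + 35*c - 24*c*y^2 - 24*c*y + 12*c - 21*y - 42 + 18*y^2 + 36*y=-8*c^3 + 18*c^2 + 47*c + y^2*(18 - 24*c) + y*(-32*c^2 + 4*c + 15) - 42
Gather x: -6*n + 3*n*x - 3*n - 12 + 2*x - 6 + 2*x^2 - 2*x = 3*n*x - 9*n + 2*x^2 - 18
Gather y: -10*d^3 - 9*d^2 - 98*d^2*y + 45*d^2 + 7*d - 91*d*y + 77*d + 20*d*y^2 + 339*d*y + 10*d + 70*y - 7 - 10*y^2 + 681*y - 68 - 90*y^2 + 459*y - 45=-10*d^3 + 36*d^2 + 94*d + y^2*(20*d - 100) + y*(-98*d^2 + 248*d + 1210) - 120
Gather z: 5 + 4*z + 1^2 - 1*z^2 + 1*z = -z^2 + 5*z + 6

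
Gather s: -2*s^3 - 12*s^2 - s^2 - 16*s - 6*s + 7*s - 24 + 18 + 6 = -2*s^3 - 13*s^2 - 15*s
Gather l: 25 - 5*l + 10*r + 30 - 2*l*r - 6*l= l*(-2*r - 11) + 10*r + 55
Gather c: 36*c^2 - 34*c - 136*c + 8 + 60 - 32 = 36*c^2 - 170*c + 36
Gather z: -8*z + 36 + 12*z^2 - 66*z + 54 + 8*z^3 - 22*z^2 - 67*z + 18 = 8*z^3 - 10*z^2 - 141*z + 108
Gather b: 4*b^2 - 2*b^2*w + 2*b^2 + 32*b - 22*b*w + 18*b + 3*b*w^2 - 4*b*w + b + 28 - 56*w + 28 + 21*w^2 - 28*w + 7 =b^2*(6 - 2*w) + b*(3*w^2 - 26*w + 51) + 21*w^2 - 84*w + 63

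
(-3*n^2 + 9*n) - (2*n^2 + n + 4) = -5*n^2 + 8*n - 4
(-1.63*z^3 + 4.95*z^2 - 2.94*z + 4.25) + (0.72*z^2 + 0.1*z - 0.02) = -1.63*z^3 + 5.67*z^2 - 2.84*z + 4.23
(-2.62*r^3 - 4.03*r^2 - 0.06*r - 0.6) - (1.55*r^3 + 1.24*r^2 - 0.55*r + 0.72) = -4.17*r^3 - 5.27*r^2 + 0.49*r - 1.32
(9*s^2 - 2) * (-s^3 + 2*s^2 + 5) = -9*s^5 + 18*s^4 + 2*s^3 + 41*s^2 - 10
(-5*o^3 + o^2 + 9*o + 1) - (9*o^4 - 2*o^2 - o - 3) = -9*o^4 - 5*o^3 + 3*o^2 + 10*o + 4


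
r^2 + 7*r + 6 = (r + 1)*(r + 6)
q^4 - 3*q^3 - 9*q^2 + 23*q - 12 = (q - 4)*(q - 1)^2*(q + 3)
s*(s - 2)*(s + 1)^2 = s^4 - 3*s^2 - 2*s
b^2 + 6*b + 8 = (b + 2)*(b + 4)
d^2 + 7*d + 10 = (d + 2)*(d + 5)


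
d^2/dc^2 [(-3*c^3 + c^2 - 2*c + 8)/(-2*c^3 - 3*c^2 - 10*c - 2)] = 4*(-11*c^6 - 78*c^5 - 84*c^4 - 33*c^3 - 273*c^2 - 312*c - 398)/(8*c^9 + 36*c^8 + 174*c^7 + 411*c^6 + 942*c^5 + 1194*c^4 + 1384*c^3 + 636*c^2 + 120*c + 8)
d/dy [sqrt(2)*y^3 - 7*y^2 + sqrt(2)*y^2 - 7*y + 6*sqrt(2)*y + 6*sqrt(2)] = 3*sqrt(2)*y^2 - 14*y + 2*sqrt(2)*y - 7 + 6*sqrt(2)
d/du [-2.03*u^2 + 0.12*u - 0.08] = 0.12 - 4.06*u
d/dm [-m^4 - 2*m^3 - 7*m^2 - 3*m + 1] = -4*m^3 - 6*m^2 - 14*m - 3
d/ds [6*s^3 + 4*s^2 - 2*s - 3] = 18*s^2 + 8*s - 2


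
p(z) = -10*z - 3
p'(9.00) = -10.00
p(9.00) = -93.00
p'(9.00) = -10.00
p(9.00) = -93.00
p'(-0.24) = -10.00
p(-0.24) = -0.60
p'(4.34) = -10.00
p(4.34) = -46.40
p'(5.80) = -10.00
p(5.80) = -61.00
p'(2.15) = -10.00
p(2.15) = -24.50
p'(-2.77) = -10.00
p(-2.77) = 24.70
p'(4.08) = -10.00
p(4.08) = -43.80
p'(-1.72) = -10.00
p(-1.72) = 14.20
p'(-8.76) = -10.00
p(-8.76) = 84.60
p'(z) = -10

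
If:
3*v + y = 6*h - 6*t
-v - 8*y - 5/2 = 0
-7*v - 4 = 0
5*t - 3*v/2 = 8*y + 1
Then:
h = -153/224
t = -5/14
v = -4/7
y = -27/112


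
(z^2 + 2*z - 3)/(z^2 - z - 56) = (-z^2 - 2*z + 3)/(-z^2 + z + 56)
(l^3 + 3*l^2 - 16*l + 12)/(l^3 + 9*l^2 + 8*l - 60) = (l - 1)/(l + 5)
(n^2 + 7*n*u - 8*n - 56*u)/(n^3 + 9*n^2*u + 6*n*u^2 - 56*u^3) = (8 - n)/(-n^2 - 2*n*u + 8*u^2)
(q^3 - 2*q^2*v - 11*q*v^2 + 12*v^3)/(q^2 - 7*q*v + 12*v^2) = (q^2 + 2*q*v - 3*v^2)/(q - 3*v)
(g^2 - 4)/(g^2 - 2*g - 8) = (g - 2)/(g - 4)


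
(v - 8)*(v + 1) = v^2 - 7*v - 8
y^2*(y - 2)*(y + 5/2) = y^4 + y^3/2 - 5*y^2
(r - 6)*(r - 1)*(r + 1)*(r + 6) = r^4 - 37*r^2 + 36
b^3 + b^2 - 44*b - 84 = (b - 7)*(b + 2)*(b + 6)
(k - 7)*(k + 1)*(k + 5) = k^3 - k^2 - 37*k - 35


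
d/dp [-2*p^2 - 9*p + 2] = -4*p - 9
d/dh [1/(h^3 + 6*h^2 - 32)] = 3*h*(-h - 4)/(h^3 + 6*h^2 - 32)^2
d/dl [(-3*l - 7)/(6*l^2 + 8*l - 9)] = (18*l^2 + 84*l + 83)/(36*l^4 + 96*l^3 - 44*l^2 - 144*l + 81)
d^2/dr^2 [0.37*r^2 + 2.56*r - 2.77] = 0.740000000000000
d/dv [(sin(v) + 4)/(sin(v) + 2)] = -2*cos(v)/(sin(v) + 2)^2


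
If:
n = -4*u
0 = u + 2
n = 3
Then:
No Solution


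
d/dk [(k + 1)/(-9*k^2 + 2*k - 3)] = (9*k^2 + 18*k - 5)/(81*k^4 - 36*k^3 + 58*k^2 - 12*k + 9)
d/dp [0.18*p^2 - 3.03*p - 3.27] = 0.36*p - 3.03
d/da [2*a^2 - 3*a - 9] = 4*a - 3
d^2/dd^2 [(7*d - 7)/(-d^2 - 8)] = 14*(4*d^2*(1 - d) + (3*d - 1)*(d^2 + 8))/(d^2 + 8)^3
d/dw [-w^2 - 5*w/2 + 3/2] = -2*w - 5/2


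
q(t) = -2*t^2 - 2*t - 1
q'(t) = -4*t - 2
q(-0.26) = -0.62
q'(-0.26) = -0.96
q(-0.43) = -0.51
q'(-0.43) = -0.28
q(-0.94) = -0.89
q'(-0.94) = 1.76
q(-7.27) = -92.17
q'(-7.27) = 27.08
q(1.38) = -7.57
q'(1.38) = -7.52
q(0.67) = -3.24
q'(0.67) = -4.68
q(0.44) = -2.27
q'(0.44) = -3.76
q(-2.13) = -5.81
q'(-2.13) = 6.52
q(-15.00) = -421.00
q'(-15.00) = 58.00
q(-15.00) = -421.00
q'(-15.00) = 58.00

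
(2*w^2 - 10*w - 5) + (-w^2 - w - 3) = w^2 - 11*w - 8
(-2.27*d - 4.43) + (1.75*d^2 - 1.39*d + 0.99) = 1.75*d^2 - 3.66*d - 3.44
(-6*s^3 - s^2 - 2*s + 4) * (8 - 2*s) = 12*s^4 - 46*s^3 - 4*s^2 - 24*s + 32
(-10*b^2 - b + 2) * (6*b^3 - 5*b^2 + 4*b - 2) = -60*b^5 + 44*b^4 - 23*b^3 + 6*b^2 + 10*b - 4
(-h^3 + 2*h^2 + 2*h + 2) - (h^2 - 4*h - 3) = -h^3 + h^2 + 6*h + 5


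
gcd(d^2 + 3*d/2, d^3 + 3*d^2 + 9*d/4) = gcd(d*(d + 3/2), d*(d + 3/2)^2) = d^2 + 3*d/2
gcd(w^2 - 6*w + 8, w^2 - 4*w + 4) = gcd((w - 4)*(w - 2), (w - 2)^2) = w - 2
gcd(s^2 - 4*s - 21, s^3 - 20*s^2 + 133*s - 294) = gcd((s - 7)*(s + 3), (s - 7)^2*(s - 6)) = s - 7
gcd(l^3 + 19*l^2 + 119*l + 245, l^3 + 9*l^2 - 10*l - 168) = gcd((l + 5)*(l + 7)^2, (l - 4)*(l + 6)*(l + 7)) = l + 7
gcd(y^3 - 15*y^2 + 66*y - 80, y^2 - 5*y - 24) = y - 8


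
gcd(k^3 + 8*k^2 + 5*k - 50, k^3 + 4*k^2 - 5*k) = k + 5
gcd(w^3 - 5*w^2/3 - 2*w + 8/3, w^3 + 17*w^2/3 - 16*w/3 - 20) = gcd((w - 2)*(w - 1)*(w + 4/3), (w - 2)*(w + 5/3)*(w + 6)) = w - 2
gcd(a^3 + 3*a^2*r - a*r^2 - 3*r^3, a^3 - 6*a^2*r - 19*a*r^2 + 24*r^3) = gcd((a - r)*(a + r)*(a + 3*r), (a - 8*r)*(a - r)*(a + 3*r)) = -a^2 - 2*a*r + 3*r^2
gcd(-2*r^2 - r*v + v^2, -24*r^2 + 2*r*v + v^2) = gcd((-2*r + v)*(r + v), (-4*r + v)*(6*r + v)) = 1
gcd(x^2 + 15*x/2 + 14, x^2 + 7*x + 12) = x + 4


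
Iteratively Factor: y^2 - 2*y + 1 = (y - 1)*(y - 1)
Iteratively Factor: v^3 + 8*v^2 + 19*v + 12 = (v + 1)*(v^2 + 7*v + 12) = (v + 1)*(v + 3)*(v + 4)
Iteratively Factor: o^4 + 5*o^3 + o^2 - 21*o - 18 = (o + 1)*(o^3 + 4*o^2 - 3*o - 18) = (o - 2)*(o + 1)*(o^2 + 6*o + 9) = (o - 2)*(o + 1)*(o + 3)*(o + 3)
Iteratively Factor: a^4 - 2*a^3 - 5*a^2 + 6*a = (a - 3)*(a^3 + a^2 - 2*a) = a*(a - 3)*(a^2 + a - 2) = a*(a - 3)*(a - 1)*(a + 2)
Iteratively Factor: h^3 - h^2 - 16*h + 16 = (h - 4)*(h^2 + 3*h - 4) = (h - 4)*(h + 4)*(h - 1)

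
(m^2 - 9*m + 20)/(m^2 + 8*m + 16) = (m^2 - 9*m + 20)/(m^2 + 8*m + 16)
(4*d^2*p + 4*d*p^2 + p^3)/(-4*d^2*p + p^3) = (2*d + p)/(-2*d + p)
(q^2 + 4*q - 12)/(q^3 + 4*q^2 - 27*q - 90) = (q - 2)/(q^2 - 2*q - 15)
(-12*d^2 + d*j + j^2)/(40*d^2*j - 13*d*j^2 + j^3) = (-12*d^2 + d*j + j^2)/(j*(40*d^2 - 13*d*j + j^2))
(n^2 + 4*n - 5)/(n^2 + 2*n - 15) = (n - 1)/(n - 3)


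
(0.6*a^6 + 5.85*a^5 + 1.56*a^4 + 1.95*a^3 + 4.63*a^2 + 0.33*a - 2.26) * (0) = 0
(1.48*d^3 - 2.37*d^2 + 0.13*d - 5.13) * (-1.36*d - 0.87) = -2.0128*d^4 + 1.9356*d^3 + 1.8851*d^2 + 6.8637*d + 4.4631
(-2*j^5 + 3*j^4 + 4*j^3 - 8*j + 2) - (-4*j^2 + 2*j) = -2*j^5 + 3*j^4 + 4*j^3 + 4*j^2 - 10*j + 2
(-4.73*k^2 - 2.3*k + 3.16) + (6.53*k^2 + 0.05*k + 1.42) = 1.8*k^2 - 2.25*k + 4.58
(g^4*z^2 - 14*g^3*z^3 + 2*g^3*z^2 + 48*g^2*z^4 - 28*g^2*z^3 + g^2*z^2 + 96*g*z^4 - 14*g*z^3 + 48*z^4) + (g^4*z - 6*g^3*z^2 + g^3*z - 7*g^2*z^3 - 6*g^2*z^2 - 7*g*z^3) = g^4*z^2 + g^4*z - 14*g^3*z^3 - 4*g^3*z^2 + g^3*z + 48*g^2*z^4 - 35*g^2*z^3 - 5*g^2*z^2 + 96*g*z^4 - 21*g*z^3 + 48*z^4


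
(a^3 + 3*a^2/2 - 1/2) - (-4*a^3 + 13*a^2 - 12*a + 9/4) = 5*a^3 - 23*a^2/2 + 12*a - 11/4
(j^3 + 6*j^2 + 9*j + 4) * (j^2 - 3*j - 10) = j^5 + 3*j^4 - 19*j^3 - 83*j^2 - 102*j - 40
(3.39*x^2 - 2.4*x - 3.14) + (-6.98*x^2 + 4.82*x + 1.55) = -3.59*x^2 + 2.42*x - 1.59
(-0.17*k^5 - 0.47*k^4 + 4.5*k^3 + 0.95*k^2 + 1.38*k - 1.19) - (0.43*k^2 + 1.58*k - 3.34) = -0.17*k^5 - 0.47*k^4 + 4.5*k^3 + 0.52*k^2 - 0.2*k + 2.15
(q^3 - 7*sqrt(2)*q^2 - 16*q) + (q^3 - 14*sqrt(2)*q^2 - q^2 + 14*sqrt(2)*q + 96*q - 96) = 2*q^3 - 21*sqrt(2)*q^2 - q^2 + 14*sqrt(2)*q + 80*q - 96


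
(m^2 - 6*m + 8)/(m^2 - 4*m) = (m - 2)/m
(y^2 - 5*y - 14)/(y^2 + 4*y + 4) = (y - 7)/(y + 2)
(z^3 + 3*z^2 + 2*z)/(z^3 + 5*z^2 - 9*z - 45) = z*(z^2 + 3*z + 2)/(z^3 + 5*z^2 - 9*z - 45)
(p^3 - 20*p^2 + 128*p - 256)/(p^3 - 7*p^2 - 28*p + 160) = (p - 8)/(p + 5)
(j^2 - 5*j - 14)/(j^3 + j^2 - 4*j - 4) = (j - 7)/(j^2 - j - 2)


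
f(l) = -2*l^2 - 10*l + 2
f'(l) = -4*l - 10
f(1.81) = -22.65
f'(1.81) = -17.24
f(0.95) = -9.30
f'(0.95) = -13.80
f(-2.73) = 14.39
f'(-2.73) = 0.92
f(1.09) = -11.28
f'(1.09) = -14.36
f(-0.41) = 5.76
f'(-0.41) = -8.36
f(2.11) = -28.00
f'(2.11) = -18.44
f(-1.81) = 13.55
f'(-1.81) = -2.76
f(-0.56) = 6.97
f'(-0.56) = -7.76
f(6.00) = -130.00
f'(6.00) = -34.00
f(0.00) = 2.00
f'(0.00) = -10.00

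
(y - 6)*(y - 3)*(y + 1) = y^3 - 8*y^2 + 9*y + 18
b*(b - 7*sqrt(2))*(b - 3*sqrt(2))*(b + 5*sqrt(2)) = b^4 - 5*sqrt(2)*b^3 - 58*b^2 + 210*sqrt(2)*b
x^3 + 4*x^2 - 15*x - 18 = (x - 3)*(x + 1)*(x + 6)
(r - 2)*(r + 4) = r^2 + 2*r - 8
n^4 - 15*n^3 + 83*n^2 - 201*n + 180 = (n - 5)*(n - 4)*(n - 3)^2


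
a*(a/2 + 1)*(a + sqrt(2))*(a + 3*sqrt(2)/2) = a^4/2 + a^3 + 5*sqrt(2)*a^3/4 + 3*a^2/2 + 5*sqrt(2)*a^2/2 + 3*a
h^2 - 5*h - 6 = (h - 6)*(h + 1)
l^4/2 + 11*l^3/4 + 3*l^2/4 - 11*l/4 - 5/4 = (l/2 + 1/2)*(l - 1)*(l + 1/2)*(l + 5)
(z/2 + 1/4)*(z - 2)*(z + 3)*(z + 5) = z^4/2 + 13*z^3/4 + z^2 - 61*z/4 - 15/2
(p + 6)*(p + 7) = p^2 + 13*p + 42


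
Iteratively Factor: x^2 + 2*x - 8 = (x + 4)*(x - 2)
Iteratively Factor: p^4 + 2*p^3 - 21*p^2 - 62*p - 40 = (p - 5)*(p^3 + 7*p^2 + 14*p + 8) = (p - 5)*(p + 2)*(p^2 + 5*p + 4) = (p - 5)*(p + 1)*(p + 2)*(p + 4)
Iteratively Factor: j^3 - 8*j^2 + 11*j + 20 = (j + 1)*(j^2 - 9*j + 20) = (j - 5)*(j + 1)*(j - 4)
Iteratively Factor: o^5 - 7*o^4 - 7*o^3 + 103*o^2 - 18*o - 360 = (o + 3)*(o^4 - 10*o^3 + 23*o^2 + 34*o - 120) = (o - 5)*(o + 3)*(o^3 - 5*o^2 - 2*o + 24) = (o - 5)*(o - 3)*(o + 3)*(o^2 - 2*o - 8) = (o - 5)*(o - 3)*(o + 2)*(o + 3)*(o - 4)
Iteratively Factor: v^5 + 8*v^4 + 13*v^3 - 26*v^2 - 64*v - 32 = (v + 1)*(v^4 + 7*v^3 + 6*v^2 - 32*v - 32) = (v + 1)*(v + 4)*(v^3 + 3*v^2 - 6*v - 8) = (v - 2)*(v + 1)*(v + 4)*(v^2 + 5*v + 4) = (v - 2)*(v + 1)*(v + 4)^2*(v + 1)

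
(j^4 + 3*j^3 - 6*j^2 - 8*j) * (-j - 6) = -j^5 - 9*j^4 - 12*j^3 + 44*j^2 + 48*j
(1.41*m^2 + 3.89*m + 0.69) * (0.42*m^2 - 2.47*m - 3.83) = 0.5922*m^4 - 1.8489*m^3 - 14.7188*m^2 - 16.603*m - 2.6427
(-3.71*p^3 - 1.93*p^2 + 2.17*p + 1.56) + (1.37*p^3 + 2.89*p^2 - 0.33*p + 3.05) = -2.34*p^3 + 0.96*p^2 + 1.84*p + 4.61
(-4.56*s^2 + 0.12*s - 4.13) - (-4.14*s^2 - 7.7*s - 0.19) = -0.42*s^2 + 7.82*s - 3.94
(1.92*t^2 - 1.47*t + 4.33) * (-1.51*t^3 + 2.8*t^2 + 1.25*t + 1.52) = -2.8992*t^5 + 7.5957*t^4 - 8.2543*t^3 + 13.2049*t^2 + 3.1781*t + 6.5816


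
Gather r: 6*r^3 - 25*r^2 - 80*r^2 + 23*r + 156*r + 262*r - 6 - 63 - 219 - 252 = 6*r^3 - 105*r^2 + 441*r - 540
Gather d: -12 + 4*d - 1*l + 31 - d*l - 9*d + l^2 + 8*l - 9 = d*(-l - 5) + l^2 + 7*l + 10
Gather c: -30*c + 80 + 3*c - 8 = 72 - 27*c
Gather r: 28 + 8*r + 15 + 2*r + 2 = 10*r + 45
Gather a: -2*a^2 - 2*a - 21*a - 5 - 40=-2*a^2 - 23*a - 45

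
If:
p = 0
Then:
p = 0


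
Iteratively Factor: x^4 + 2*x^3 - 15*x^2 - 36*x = (x + 3)*(x^3 - x^2 - 12*x) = (x - 4)*(x + 3)*(x^2 + 3*x) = x*(x - 4)*(x + 3)*(x + 3)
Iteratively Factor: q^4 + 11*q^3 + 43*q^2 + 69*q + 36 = (q + 1)*(q^3 + 10*q^2 + 33*q + 36) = (q + 1)*(q + 3)*(q^2 + 7*q + 12) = (q + 1)*(q + 3)*(q + 4)*(q + 3)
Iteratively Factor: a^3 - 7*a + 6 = (a - 2)*(a^2 + 2*a - 3) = (a - 2)*(a + 3)*(a - 1)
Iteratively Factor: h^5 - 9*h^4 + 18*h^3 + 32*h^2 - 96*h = (h - 4)*(h^4 - 5*h^3 - 2*h^2 + 24*h) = (h - 4)*(h - 3)*(h^3 - 2*h^2 - 8*h) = (h - 4)^2*(h - 3)*(h^2 + 2*h) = (h - 4)^2*(h - 3)*(h + 2)*(h)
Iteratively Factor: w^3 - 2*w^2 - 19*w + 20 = (w - 5)*(w^2 + 3*w - 4) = (w - 5)*(w + 4)*(w - 1)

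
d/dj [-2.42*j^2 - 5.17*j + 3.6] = -4.84*j - 5.17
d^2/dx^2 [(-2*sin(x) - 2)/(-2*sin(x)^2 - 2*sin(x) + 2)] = (-sin(x)^5 - 3*sin(x)^4 - 7*sin(x)^3 + 10*sin(x) + 6)/(sin(x) - cos(x)^2)^3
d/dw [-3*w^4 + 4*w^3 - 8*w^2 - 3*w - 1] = -12*w^3 + 12*w^2 - 16*w - 3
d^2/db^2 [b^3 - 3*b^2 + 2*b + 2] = 6*b - 6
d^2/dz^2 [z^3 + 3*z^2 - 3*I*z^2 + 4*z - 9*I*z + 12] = 6*z + 6 - 6*I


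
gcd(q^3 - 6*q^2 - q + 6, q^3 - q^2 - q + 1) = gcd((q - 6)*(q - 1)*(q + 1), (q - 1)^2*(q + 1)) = q^2 - 1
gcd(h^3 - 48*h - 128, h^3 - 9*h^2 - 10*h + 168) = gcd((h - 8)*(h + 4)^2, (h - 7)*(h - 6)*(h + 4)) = h + 4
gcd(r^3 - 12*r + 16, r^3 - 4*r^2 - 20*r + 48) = r^2 + 2*r - 8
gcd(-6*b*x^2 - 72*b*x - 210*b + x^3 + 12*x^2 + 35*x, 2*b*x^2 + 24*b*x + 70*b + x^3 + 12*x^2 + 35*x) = x^2 + 12*x + 35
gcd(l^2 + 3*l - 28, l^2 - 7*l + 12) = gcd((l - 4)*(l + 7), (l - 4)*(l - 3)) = l - 4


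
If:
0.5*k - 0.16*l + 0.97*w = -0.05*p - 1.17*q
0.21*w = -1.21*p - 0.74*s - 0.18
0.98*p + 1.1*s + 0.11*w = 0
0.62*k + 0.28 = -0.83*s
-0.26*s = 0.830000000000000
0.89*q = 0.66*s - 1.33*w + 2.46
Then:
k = 3.82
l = 158.21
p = 6.84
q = 43.77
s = -3.19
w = -29.03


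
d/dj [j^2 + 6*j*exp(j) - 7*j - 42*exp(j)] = 6*j*exp(j) + 2*j - 36*exp(j) - 7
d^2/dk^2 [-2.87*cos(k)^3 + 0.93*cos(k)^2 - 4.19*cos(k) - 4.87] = 6.3425*cos(k) - 1.86*cos(2*k) + 6.4575*cos(3*k)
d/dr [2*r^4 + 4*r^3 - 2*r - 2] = 8*r^3 + 12*r^2 - 2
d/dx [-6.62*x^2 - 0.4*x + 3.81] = -13.24*x - 0.4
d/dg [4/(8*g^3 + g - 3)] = 4*(-24*g^2 - 1)/(8*g^3 + g - 3)^2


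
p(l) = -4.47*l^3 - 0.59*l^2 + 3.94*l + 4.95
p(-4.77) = 457.87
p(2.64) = -71.01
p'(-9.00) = -1071.65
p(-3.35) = 153.18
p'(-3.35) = -142.60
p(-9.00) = 3180.33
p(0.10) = 5.33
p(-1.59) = 15.16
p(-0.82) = 3.79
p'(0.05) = 3.85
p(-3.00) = 108.51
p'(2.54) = -85.57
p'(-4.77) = -295.55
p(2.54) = -62.10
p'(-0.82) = -4.11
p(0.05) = 5.14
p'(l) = -13.41*l^2 - 1.18*l + 3.94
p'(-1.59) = -28.09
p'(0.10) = 3.69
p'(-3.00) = -113.21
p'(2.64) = -92.64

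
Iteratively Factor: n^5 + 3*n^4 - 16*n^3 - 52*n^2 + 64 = (n + 4)*(n^4 - n^3 - 12*n^2 - 4*n + 16) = (n - 1)*(n + 4)*(n^3 - 12*n - 16) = (n - 1)*(n + 2)*(n + 4)*(n^2 - 2*n - 8) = (n - 1)*(n + 2)^2*(n + 4)*(n - 4)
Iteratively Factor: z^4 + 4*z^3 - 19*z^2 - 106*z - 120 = (z + 2)*(z^3 + 2*z^2 - 23*z - 60) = (z + 2)*(z + 3)*(z^2 - z - 20) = (z + 2)*(z + 3)*(z + 4)*(z - 5)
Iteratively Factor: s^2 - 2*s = (s - 2)*(s)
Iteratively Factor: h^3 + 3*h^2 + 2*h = (h + 1)*(h^2 + 2*h) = h*(h + 1)*(h + 2)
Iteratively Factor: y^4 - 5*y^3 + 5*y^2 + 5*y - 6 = (y - 3)*(y^3 - 2*y^2 - y + 2) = (y - 3)*(y - 1)*(y^2 - y - 2) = (y - 3)*(y - 2)*(y - 1)*(y + 1)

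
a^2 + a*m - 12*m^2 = (a - 3*m)*(a + 4*m)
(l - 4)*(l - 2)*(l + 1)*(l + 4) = l^4 - l^3 - 18*l^2 + 16*l + 32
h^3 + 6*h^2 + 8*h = h*(h + 2)*(h + 4)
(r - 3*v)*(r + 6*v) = r^2 + 3*r*v - 18*v^2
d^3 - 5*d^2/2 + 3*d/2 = d*(d - 3/2)*(d - 1)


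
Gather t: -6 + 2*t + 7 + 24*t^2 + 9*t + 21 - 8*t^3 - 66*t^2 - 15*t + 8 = -8*t^3 - 42*t^2 - 4*t + 30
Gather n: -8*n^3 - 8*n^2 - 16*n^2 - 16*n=-8*n^3 - 24*n^2 - 16*n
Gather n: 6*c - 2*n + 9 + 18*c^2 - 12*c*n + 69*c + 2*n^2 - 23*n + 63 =18*c^2 + 75*c + 2*n^2 + n*(-12*c - 25) + 72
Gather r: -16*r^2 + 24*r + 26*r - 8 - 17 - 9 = -16*r^2 + 50*r - 34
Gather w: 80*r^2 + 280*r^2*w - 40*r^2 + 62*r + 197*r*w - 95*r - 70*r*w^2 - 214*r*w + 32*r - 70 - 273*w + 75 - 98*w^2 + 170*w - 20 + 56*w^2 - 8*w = 40*r^2 - r + w^2*(-70*r - 42) + w*(280*r^2 - 17*r - 111) - 15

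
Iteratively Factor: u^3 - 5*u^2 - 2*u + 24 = (u + 2)*(u^2 - 7*u + 12) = (u - 4)*(u + 2)*(u - 3)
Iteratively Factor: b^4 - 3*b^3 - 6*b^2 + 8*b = (b + 2)*(b^3 - 5*b^2 + 4*b) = (b - 4)*(b + 2)*(b^2 - b) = (b - 4)*(b - 1)*(b + 2)*(b)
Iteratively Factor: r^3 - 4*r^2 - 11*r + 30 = (r + 3)*(r^2 - 7*r + 10) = (r - 5)*(r + 3)*(r - 2)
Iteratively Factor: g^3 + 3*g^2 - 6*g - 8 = (g + 1)*(g^2 + 2*g - 8) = (g - 2)*(g + 1)*(g + 4)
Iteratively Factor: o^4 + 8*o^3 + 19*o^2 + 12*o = (o + 1)*(o^3 + 7*o^2 + 12*o) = (o + 1)*(o + 3)*(o^2 + 4*o) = o*(o + 1)*(o + 3)*(o + 4)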